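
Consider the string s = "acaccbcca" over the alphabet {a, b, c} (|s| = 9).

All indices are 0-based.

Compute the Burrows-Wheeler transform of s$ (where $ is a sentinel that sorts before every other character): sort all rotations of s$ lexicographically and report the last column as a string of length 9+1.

ac$cccacba

rank  rotation    last
    0  $acaccbcca  a
    1  a$acaccbcc  c
    2  acaccbcca$  $
    3  accbcca$ac  c
    4  bcca$acacc  c
    5  ca$acaccbc  c
    6  caccbcca$a  a
    7  cbcca$acac  c
    8  cca$acaccb  b
    9  ccbcca$aca  a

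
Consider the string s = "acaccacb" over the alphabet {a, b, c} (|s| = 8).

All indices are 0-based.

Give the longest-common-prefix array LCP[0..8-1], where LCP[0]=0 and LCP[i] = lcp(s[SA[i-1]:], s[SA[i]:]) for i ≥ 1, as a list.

[0, 2, 2, 0, 0, 3, 1, 1]

rank | idx | suffix
   0 |   0 | acaccacb
   1 |   5 | acb
   2 |   2 | accacb
   3 |   7 | b
   4 |   4 | cacb
   5 |   1 | caccacb
   6 |   6 | cb
   7 |   3 | ccacb

SA = [0, 5, 2, 7, 4, 1, 6, 3]
i: (SA[i-1],SA[i]) lcp shared
  1: (0,5) 2 'ac'
  2: (5,2) 2 'ac'
  3: (2,7) 0 ''
  4: (7,4) 0 ''
  5: (4,1) 3 'cac'
  6: (1,6) 1 'c'
  7: (6,3) 1 'c'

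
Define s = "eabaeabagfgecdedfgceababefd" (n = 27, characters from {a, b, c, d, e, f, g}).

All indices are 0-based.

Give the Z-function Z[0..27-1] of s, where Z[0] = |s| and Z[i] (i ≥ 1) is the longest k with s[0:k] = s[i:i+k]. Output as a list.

[27, 0, 0, 0, 4, 0, 0, 0, 0, 0, 0, 1, 0, 0, 1, 0, 0, 0, 0, 4, 0, 0, 0, 0, 1, 0, 0]

Z[0]=27
i=1: fresh scan; Z[1]=0
i=2: fresh scan; Z[2]=0
i=3: fresh scan; Z[3]=0
i=4: fresh scan; Z[4]=4 grow→box=[4,8)
i=5: min(r-i=3, Z[1]=0)=0; Z[5]=0
i=6: min(r-i=2, Z[2]=0)=0; Z[6]=0
i=7: min(r-i=1, Z[3]=0)=0; Z[7]=0
i=8: fresh scan; Z[8]=0
i=9: fresh scan; Z[9]=0
i=10: fresh scan; Z[10]=0
i=11: fresh scan; Z[11]=1 grow→box=[11,12)
i=12: fresh scan; Z[12]=0
i=13: fresh scan; Z[13]=0
i=14: fresh scan; Z[14]=1 grow→box=[14,15)
i=15: fresh scan; Z[15]=0
i=16: fresh scan; Z[16]=0
i=17: fresh scan; Z[17]=0
i=18: fresh scan; Z[18]=0
i=19: fresh scan; Z[19]=4 grow→box=[19,23)
i=20: min(r-i=3, Z[1]=0)=0; Z[20]=0
i=21: min(r-i=2, Z[2]=0)=0; Z[21]=0
i=22: min(r-i=1, Z[3]=0)=0; Z[22]=0
i=23: fresh scan; Z[23]=0
i=24: fresh scan; Z[24]=1 grow→box=[24,25)
i=25: fresh scan; Z[25]=0
i=26: fresh scan; Z[26]=0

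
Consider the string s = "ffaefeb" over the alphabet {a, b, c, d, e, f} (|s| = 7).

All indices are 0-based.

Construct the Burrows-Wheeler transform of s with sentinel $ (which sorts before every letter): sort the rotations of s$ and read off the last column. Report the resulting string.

rank  rotation  last
    0  $ffaefeb  b
    1  aefeb$ff  f
    2  b$ffaefe  e
    3  eb$ffaef  f
    4  efeb$ffa  a
    5  faefeb$f  f
    6  feb$ffae  e
    7  ffaefeb$  $

bfefafe$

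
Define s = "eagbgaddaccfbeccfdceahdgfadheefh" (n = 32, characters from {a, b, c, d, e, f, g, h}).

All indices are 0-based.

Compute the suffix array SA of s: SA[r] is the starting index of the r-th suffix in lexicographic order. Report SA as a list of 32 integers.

sorted suffixes:
  #0 SA[0]=8  'accfbeccfdceahdgfadheefh'
  #1 SA[1]=5  'addaccfbeccfdceahdgfadheefh'
  #2 SA[2]=25  'adheefh'
  #3 SA[3]=1  'agbgaddaccfbeccfdceahdgfadheefh'
  #4 SA[4]=20  'ahdgfadheefh'
  #5 SA[5]=12  'beccfdceahdgfadheefh'
  #6 SA[6]=3  'bgaddaccfbeccfdceahdgfadheefh'
  #7 SA[7]=9  'ccfbeccfdceahdgfadheefh'
  #8 SA[8]=14  'ccfdceahdgfadheefh'
  #9 SA[9]=18  'ceahdgfadheefh'
  #10 SA[10]=10  'cfbeccfdceahdgfadheefh'
  #11 SA[11]=15  'cfdceahdgfadheefh'
  #12 SA[12]=7  'daccfbeccfdceahdgfadheefh'
  #13 SA[13]=17  'dceahdgfadheefh'
  #14 SA[14]=6  'ddaccfbeccfdceahdgfadheefh'
  #15 SA[15]=22  'dgfadheefh'
  #16 SA[16]=26  'dheefh'
  #17 SA[17]=0  'eagbgaddaccfbeccfdceahdgfadheefh'
  #18 SA[18]=19  'eahdgfadheefh'
  #19 SA[19]=13  'eccfdceahdgfadheefh'
  #20 SA[20]=28  'eefh'
  #21 SA[21]=29  'efh'
  #22 SA[22]=24  'fadheefh'
  #23 SA[23]=11  'fbeccfdceahdgfadheefh'
  #24 SA[24]=16  'fdceahdgfadheefh'
  #25 SA[25]=30  'fh'
  #26 SA[26]=4  'gaddaccfbeccfdceahdgfadheefh'
  #27 SA[27]=2  'gbgaddaccfbeccfdceahdgfadheefh'
  #28 SA[28]=23  'gfadheefh'
  #29 SA[29]=31  'h'
  #30 SA[30]=21  'hdgfadheefh'
  #31 SA[31]=27  'heefh'

[8, 5, 25, 1, 20, 12, 3, 9, 14, 18, 10, 15, 7, 17, 6, 22, 26, 0, 19, 13, 28, 29, 24, 11, 16, 30, 4, 2, 23, 31, 21, 27]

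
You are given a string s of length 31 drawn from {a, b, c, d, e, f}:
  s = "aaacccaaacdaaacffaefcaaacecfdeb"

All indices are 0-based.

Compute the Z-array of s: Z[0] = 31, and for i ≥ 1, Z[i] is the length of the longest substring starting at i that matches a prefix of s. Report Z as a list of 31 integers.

Z[0]=31
i=1: fresh scan; Z[1]=2 extend→box=[1,3)
i=2: min(r-i=1, Z[1]=2)=1; Z[2]=1
i=3: fresh scan; Z[3]=0
i=4: fresh scan; Z[4]=0
i=5: fresh scan; Z[5]=0
i=6: fresh scan; Z[6]=4 extend→box=[6,10)
i=7: min(r-i=3, Z[1]=2)=2; Z[7]=2
i=8: min(r-i=2, Z[2]=1)=1; Z[8]=1
i=9: min(r-i=1, Z[3]=0)=0; Z[9]=0
i=10: fresh scan; Z[10]=0
i=11: fresh scan; Z[11]=4 extend→box=[11,15)
i=12: min(r-i=3, Z[1]=2)=2; Z[12]=2
i=13: min(r-i=2, Z[2]=1)=1; Z[13]=1
i=14: min(r-i=1, Z[3]=0)=0; Z[14]=0
i=15: fresh scan; Z[15]=0
i=16: fresh scan; Z[16]=0
i=17: fresh scan; Z[17]=1 extend→box=[17,18)
i=18: fresh scan; Z[18]=0
i=19: fresh scan; Z[19]=0
i=20: fresh scan; Z[20]=0
i=21: fresh scan; Z[21]=4 extend→box=[21,25)
i=22: min(r-i=3, Z[1]=2)=2; Z[22]=2
i=23: min(r-i=2, Z[2]=1)=1; Z[23]=1
i=24: min(r-i=1, Z[3]=0)=0; Z[24]=0
i=25: fresh scan; Z[25]=0
i=26: fresh scan; Z[26]=0
i=27: fresh scan; Z[27]=0
i=28: fresh scan; Z[28]=0
i=29: fresh scan; Z[29]=0
i=30: fresh scan; Z[30]=0

[31, 2, 1, 0, 0, 0, 4, 2, 1, 0, 0, 4, 2, 1, 0, 0, 0, 1, 0, 0, 0, 4, 2, 1, 0, 0, 0, 0, 0, 0, 0]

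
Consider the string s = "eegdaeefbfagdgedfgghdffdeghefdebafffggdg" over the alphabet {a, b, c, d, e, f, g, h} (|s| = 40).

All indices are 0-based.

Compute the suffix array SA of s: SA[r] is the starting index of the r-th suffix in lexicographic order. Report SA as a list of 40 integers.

sorted suffixes:
  #0 SA[0]=4  'aeefbfagdgedfgghdffdeghefdebafffggdg'
  #1 SA[1]=32  'afffggdg'
  #2 SA[2]=10  'agdgedfgghdffdeghefdebafffggdg'
  #3 SA[3]=31  'bafffggdg'
  #4 SA[4]=8  'bfagdgedfgghdffdeghefdebafffggdg'
  #5 SA[5]=3  'daeefbfagdgedfgghdffdeghefdebafffggdg'
  #6 SA[6]=29  'debafffggdg'
  #7 SA[7]=23  'deghefdebafffggdg'
  #8 SA[8]=20  'dffdeghefdebafffggdg'
  #9 SA[9]=15  'dfgghdffdeghefdebafffggdg'
  #10 SA[10]=38  'dg'
  #11 SA[11]=12  'dgedfgghdffdeghefdebafffggdg'
  #12 SA[12]=30  'ebafffggdg'
  #13 SA[13]=14  'edfgghdffdeghefdebafffggdg'
  #14 SA[14]=5  'eefbfagdgedfgghdffdeghefdebafffggdg'
  #15 SA[15]=0  'eegdaeefbfagdgedfgghdffdeghefdebafffggdg'
  #16 SA[16]=6  'efbfagdgedfgghdffdeghefdebafffggdg'
  #17 SA[17]=27  'efdebafffggdg'
  #18 SA[18]=1  'egdaeefbfagdgedfgghdffdeghefdebafffggdg'
  #19 SA[19]=24  'eghefdebafffggdg'
  #20 SA[20]=9  'fagdgedfgghdffdeghefdebafffggdg'
  #21 SA[21]=7  'fbfagdgedfgghdffdeghefdebafffggdg'
  #22 SA[22]=28  'fdebafffggdg'
  #23 SA[23]=22  'fdeghefdebafffggdg'
  #24 SA[24]=21  'ffdeghefdebafffggdg'
  #25 SA[25]=33  'fffggdg'
  #26 SA[26]=34  'ffggdg'
  #27 SA[27]=35  'fggdg'
  #28 SA[28]=16  'fgghdffdeghefdebafffggdg'
  #29 SA[29]=39  'g'
  #30 SA[30]=2  'gdaeefbfagdgedfgghdffdeghefdebafffggdg'
  #31 SA[31]=37  'gdg'
  #32 SA[32]=11  'gdgedfgghdffdeghefdebafffggdg'
  #33 SA[33]=13  'gedfgghdffdeghefdebafffggdg'
  #34 SA[34]=36  'ggdg'
  #35 SA[35]=17  'gghdffdeghefdebafffggdg'
  #36 SA[36]=18  'ghdffdeghefdebafffggdg'
  #37 SA[37]=25  'ghefdebafffggdg'
  #38 SA[38]=19  'hdffdeghefdebafffggdg'
  #39 SA[39]=26  'hefdebafffggdg'

[4, 32, 10, 31, 8, 3, 29, 23, 20, 15, 38, 12, 30, 14, 5, 0, 6, 27, 1, 24, 9, 7, 28, 22, 21, 33, 34, 35, 16, 39, 2, 37, 11, 13, 36, 17, 18, 25, 19, 26]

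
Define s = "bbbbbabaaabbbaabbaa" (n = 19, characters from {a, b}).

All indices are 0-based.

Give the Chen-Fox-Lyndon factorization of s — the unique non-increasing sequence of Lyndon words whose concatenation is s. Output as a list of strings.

emit factor 1: 'b' (i=0, period=1)
emit factor 2: 'b' (i=1, period=1)
emit factor 3: 'b' (i=2, period=1)
emit factor 4: 'b' (i=3, period=1)
emit factor 5: 'b' (i=4, period=1)
emit factor 6: 'ab' (i=5, period=2)
emit factor 7: 'aaabbbaabb' (i=7, period=10)
emit factor 8: 'a' (i=17, period=1)
emit factor 9: 'a' (i=18, period=1)

["b", "b", "b", "b", "b", "ab", "aaabbbaabb", "a", "a"]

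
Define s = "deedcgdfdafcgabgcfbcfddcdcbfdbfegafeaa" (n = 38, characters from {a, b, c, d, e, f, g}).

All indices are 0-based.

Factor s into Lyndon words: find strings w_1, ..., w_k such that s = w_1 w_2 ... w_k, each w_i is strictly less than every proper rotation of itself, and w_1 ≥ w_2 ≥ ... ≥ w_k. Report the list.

emit factor 1: 'dee' (i=0, period=3)
emit factor 2: 'd' (i=3, period=1)
emit factor 3: 'cgdfd' (i=4, period=5)
emit factor 4: 'afcg' (i=9, period=4)
emit factor 5: 'abgcfbcfddcdcbfdbfegafe' (i=13, period=23)
emit factor 6: 'a' (i=36, period=1)
emit factor 7: 'a' (i=37, period=1)

["dee", "d", "cgdfd", "afcg", "abgcfbcfddcdcbfdbfegafe", "a", "a"]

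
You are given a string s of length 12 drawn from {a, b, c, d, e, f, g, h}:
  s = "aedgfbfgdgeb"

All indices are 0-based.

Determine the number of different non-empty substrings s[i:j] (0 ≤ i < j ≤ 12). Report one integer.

rank→(start, suffix):
  0 → (0, 'aedgfbfgdgeb')
  1 → (11, 'b')
  2 → (5, 'bfgdgeb')
  3 → (8, 'dgeb')
  4 → (2, 'dgfbfgdgeb')
  5 → (10, 'eb')
  6 → (1, 'edgfbfgdgeb')
  7 → (4, 'fbfgdgeb')
  8 → (6, 'fgdgeb')
  9 → (7, 'gdgeb')
  10 → (9, 'geb')
  11 → (3, 'gfbfgdgeb')

SA = [0, 11, 5, 8, 2, 10, 1, 4, 6, 7, 9, 3]
[i] adj suffixes → lcp
  [1] 0/11 → 0 ('')
  [2] 11/5 → 1 ('b')
  [3] 5/8 → 0 ('')
  [4] 8/2 → 2 ('dg')
  [5] 2/10 → 0 ('')
  [6] 10/1 → 1 ('e')
  [7] 1/4 → 0 ('')
  [8] 4/6 → 1 ('f')
  [9] 6/7 → 0 ('')
  [10] 7/9 → 1 ('g')
  [11] 9/3 → 1 ('g')

n(n+1)/2 = 12·13/2 = 78
Σ LCP = 0 + 0 + 1 + 0 + 2 + 0 + 1 + 0 + 1 + 0 + 1 + 1 = 7
distinct = 78 − 7 = 71

71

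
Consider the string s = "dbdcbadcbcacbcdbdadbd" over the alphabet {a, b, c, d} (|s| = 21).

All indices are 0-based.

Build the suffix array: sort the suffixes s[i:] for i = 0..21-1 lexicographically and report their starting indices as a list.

[10, 17, 5, 4, 8, 12, 19, 15, 1, 9, 3, 7, 11, 13, 20, 16, 18, 14, 0, 2, 6]

sorted suffixes:
  #0 SA[0]=10  'acbcdbdadbd'
  #1 SA[1]=17  'adbd'
  #2 SA[2]=5  'adcbcacbcdbdadbd'
  #3 SA[3]=4  'badcbcacbcdbdadbd'
  #4 SA[4]=8  'bcacbcdbdadbd'
  #5 SA[5]=12  'bcdbdadbd'
  #6 SA[6]=19  'bd'
  #7 SA[7]=15  'bdadbd'
  #8 SA[8]=1  'bdcbadcbcacbcdbdadbd'
  #9 SA[9]=9  'cacbcdbdadbd'
  #10 SA[10]=3  'cbadcbcacbcdbdadbd'
  #11 SA[11]=7  'cbcacbcdbdadbd'
  #12 SA[12]=11  'cbcdbdadbd'
  #13 SA[13]=13  'cdbdadbd'
  #14 SA[14]=20  'd'
  #15 SA[15]=16  'dadbd'
  #16 SA[16]=18  'dbd'
  #17 SA[17]=14  'dbdadbd'
  #18 SA[18]=0  'dbdcbadcbcacbcdbdadbd'
  #19 SA[19]=2  'dcbadcbcacbcdbdadbd'
  #20 SA[20]=6  'dcbcacbcdbdadbd'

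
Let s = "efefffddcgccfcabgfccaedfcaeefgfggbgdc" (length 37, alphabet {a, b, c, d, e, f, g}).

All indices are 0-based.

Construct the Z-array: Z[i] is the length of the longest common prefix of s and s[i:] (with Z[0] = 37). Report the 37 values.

Z[0]=37
i=1: fresh scan; Z[1]=0
i=2: fresh scan; Z[2]=2 grow→box=[2,4)
i=3: min(r-i=1, Z[1]=0)=0; Z[3]=0
i=4: fresh scan; Z[4]=0
i=5: fresh scan; Z[5]=0
i=6: fresh scan; Z[6]=0
i=7: fresh scan; Z[7]=0
i=8: fresh scan; Z[8]=0
i=9: fresh scan; Z[9]=0
i=10: fresh scan; Z[10]=0
i=11: fresh scan; Z[11]=0
i=12: fresh scan; Z[12]=0
i=13: fresh scan; Z[13]=0
i=14: fresh scan; Z[14]=0
i=15: fresh scan; Z[15]=0
i=16: fresh scan; Z[16]=0
i=17: fresh scan; Z[17]=0
i=18: fresh scan; Z[18]=0
i=19: fresh scan; Z[19]=0
i=20: fresh scan; Z[20]=0
i=21: fresh scan; Z[21]=1 grow→box=[21,22)
i=22: fresh scan; Z[22]=0
i=23: fresh scan; Z[23]=0
i=24: fresh scan; Z[24]=0
i=25: fresh scan; Z[25]=0
i=26: fresh scan; Z[26]=1 grow→box=[26,27)
i=27: fresh scan; Z[27]=2 grow→box=[27,29)
i=28: min(r-i=1, Z[1]=0)=0; Z[28]=0
i=29: fresh scan; Z[29]=0
i=30: fresh scan; Z[30]=0
i=31: fresh scan; Z[31]=0
i=32: fresh scan; Z[32]=0
i=33: fresh scan; Z[33]=0
i=34: fresh scan; Z[34]=0
i=35: fresh scan; Z[35]=0
i=36: fresh scan; Z[36]=0

[37, 0, 2, 0, 0, 0, 0, 0, 0, 0, 0, 0, 0, 0, 0, 0, 0, 0, 0, 0, 0, 1, 0, 0, 0, 0, 1, 2, 0, 0, 0, 0, 0, 0, 0, 0, 0]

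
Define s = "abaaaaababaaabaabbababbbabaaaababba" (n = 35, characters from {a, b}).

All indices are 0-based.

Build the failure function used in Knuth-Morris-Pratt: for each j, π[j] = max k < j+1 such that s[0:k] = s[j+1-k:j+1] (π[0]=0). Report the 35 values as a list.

π[0] = 0
j=1 s[j]='b': π[1]=0 (border '')
j=2 s[j]='a': π[2]=1 (border 'a')
j=3 s[j]='a': k: 1→0; π[3]=1 (border 'a')
j=4 s[j]='a': k: 1→0; π[4]=1 (border 'a')
j=5 s[j]='a': k: 1→0; π[5]=1 (border 'a')
j=6 s[j]='a': k: 1→0; π[6]=1 (border 'a')
j=7 s[j]='b': π[7]=2 (border 'ab')
j=8 s[j]='a': π[8]=3 (border 'aba')
j=9 s[j]='b': k: 3→1; π[9]=2 (border 'ab')
j=10 s[j]='a': π[10]=3 (border 'aba')
j=11 s[j]='a': π[11]=4 (border 'abaa')
j=12 s[j]='a': π[12]=5 (border 'abaaa')
j=13 s[j]='b': k: 5→1; π[13]=2 (border 'ab')
j=14 s[j]='a': π[14]=3 (border 'aba')
j=15 s[j]='a': π[15]=4 (border 'abaa')
j=16 s[j]='b': k: 4→1; π[16]=2 (border 'ab')
j=17 s[j]='b': k: 2→0; π[17]=0 (border '')
j=18 s[j]='a': π[18]=1 (border 'a')
j=19 s[j]='b': π[19]=2 (border 'ab')
j=20 s[j]='a': π[20]=3 (border 'aba')
j=21 s[j]='b': k: 3→1; π[21]=2 (border 'ab')
j=22 s[j]='b': k: 2→0; π[22]=0 (border '')
j=23 s[j]='b': π[23]=0 (border '')
j=24 s[j]='a': π[24]=1 (border 'a')
j=25 s[j]='b': π[25]=2 (border 'ab')
j=26 s[j]='a': π[26]=3 (border 'aba')
j=27 s[j]='a': π[27]=4 (border 'abaa')
j=28 s[j]='a': π[28]=5 (border 'abaaa')
j=29 s[j]='a': π[29]=6 (border 'abaaaa')
j=30 s[j]='b': k: 6→1; π[30]=2 (border 'ab')
j=31 s[j]='a': π[31]=3 (border 'aba')
j=32 s[j]='b': k: 3→1; π[32]=2 (border 'ab')
j=33 s[j]='b': k: 2→0; π[33]=0 (border '')
j=34 s[j]='a': π[34]=1 (border 'a')

[0, 0, 1, 1, 1, 1, 1, 2, 3, 2, 3, 4, 5, 2, 3, 4, 2, 0, 1, 2, 3, 2, 0, 0, 1, 2, 3, 4, 5, 6, 2, 3, 2, 0, 1]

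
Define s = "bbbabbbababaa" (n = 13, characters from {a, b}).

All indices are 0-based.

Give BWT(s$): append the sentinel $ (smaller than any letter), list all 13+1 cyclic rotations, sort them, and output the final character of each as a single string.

aabbbbaabbbba$

rank  rotation        last
    0  $bbbabbbababaa  a
    1  a$bbbabbbababa  a
    2  aa$bbbabbbabab  b
    3  abaa$bbbabbbab  b
    4  ababaa$bbbabbb  b
    5  abbbababaa$bbb  b
    6  baa$bbbabbbaba  a
    7  babaa$bbbabbba  a
    8  bababaa$bbbabb  b
    9  babbbababaa$bb  b
   10  bbababaa$bbbab  b
   11  bbabbbababaa$b  b
   12  bbbababaa$bbba  a
   13  bbbabbbababaa$  $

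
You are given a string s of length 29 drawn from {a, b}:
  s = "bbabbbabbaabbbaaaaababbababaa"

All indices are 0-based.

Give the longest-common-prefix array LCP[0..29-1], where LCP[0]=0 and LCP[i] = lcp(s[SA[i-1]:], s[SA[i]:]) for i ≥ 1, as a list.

[0, 1, 2, 4, 3, 2, 3, 1, 3, 4, 2, 4, 3, 5, 0, 3, 3, 2, 4, 3, 5, 4, 1, 4, 3, 4, 5, 2, 4]

rank→(start, suffix):
  0 → (28, 'a')
  1 → (27, 'aa')
  2 → (14, 'aaaaababbababaa')
  3 → (15, 'aaaababbababaa')
  4 → (16, 'aaababbababaa')
  5 → (17, 'aababbababaa')
  6 → (9, 'aabbbaaaaababbababaa')
  7 → (25, 'abaa')
  8 → (23, 'ababaa')
  9 → (18, 'ababbababaa')
  10 → (6, 'abbaabbbaaaaababbababaa')
  11 → (20, 'abbababaa')
  12 → (10, 'abbbaaaaababbababaa')
  13 → (2, 'abbbabbaabbbaaaaababbababaa')
  14 → (26, 'baa')
  15 → (13, 'baaaaababbababaa')
  16 → (8, 'baabbbaaaaababbababaa')
  17 → (24, 'babaa')
  18 → (22, 'bababaa')
  19 → (5, 'babbaabbbaaaaababbababaa')
  20 → (19, 'babbababaa')
  21 → (1, 'babbbabbaabbbaaaaababbababaa')
  22 → (12, 'bbaaaaababbababaa')
  23 → (7, 'bbaabbbaaaaababbababaa')
  24 → (21, 'bbababaa')
  25 → (4, 'bbabbaabbbaaaaababbababaa')
  26 → (0, 'bbabbbabbaabbbaaaaababbababaa')
  27 → (11, 'bbbaaaaababbababaa')
  28 → (3, 'bbbabbaabbbaaaaababbababaa')

SA = [28, 27, 14, 15, 16, 17, 9, 25, 23, 18, 6, 20, 10, 2, 26, 13, 8, 24, 22, 5, 19, 1, 12, 7, 21, 4, 0, 11, 3]
[i] adj suffixes → lcp
  [1] 28/27 → 1 ('a')
  [2] 27/14 → 2 ('aa')
  [3] 14/15 → 4 ('aaaa')
  [4] 15/16 → 3 ('aaa')
  [5] 16/17 → 2 ('aa')
  [6] 17/9 → 3 ('aab')
  [7] 9/25 → 1 ('a')
  [8] 25/23 → 3 ('aba')
  [9] 23/18 → 4 ('abab')
  [10] 18/6 → 2 ('ab')
  [11] 6/20 → 4 ('abba')
  [12] 20/10 → 3 ('abb')
  [13] 10/2 → 5 ('abbba')
  [14] 2/26 → 0 ('')
  [15] 26/13 → 3 ('baa')
  [16] 13/8 → 3 ('baa')
  [17] 8/24 → 2 ('ba')
  [18] 24/22 → 4 ('baba')
  [19] 22/5 → 3 ('bab')
  [20] 5/19 → 5 ('babba')
  [21] 19/1 → 4 ('babb')
  [22] 1/12 → 1 ('b')
  [23] 12/7 → 4 ('bbaa')
  [24] 7/21 → 3 ('bba')
  [25] 21/4 → 4 ('bbab')
  [26] 4/0 → 5 ('bbabb')
  [27] 0/11 → 2 ('bb')
  [28] 11/3 → 4 ('bbba')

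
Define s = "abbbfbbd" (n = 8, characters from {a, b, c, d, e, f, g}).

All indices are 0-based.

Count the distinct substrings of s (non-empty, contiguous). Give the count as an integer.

30

rank→(start, suffix):
  0 → (0, 'abbbfbbd')
  1 → (1, 'bbbfbbd')
  2 → (5, 'bbd')
  3 → (2, 'bbfbbd')
  4 → (6, 'bd')
  5 → (3, 'bfbbd')
  6 → (7, 'd')
  7 → (4, 'fbbd')

SA = [0, 1, 5, 2, 6, 3, 7, 4]
rank  pair      lcp
   1  s[0:],s[1:]  0  ''
   2  s[1:],s[5:]  2  'bb'
   3  s[5:],s[2:]  2  'bb'
   4  s[2:],s[6:]  1  'b'
   5  s[6:],s[3:]  1  'b'
   6  s[3:],s[7:]  0  ''
   7  s[7:],s[4:]  0  ''

n(n+1)/2 = 8·9/2 = 36
Σ LCP = 0 + 0 + 2 + 2 + 1 + 1 + 0 + 0 = 6
distinct = 36 − 6 = 30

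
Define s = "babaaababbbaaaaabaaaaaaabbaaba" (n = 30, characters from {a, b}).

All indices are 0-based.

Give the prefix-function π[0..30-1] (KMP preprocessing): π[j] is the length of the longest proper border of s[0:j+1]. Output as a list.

π[0] = 0
j=1 s[j]='a': π[1]=0 (border '')
j=2 s[j]='b': π[2]=1 (border 'b')
j=3 s[j]='a': π[3]=2 (border 'ba')
j=4 s[j]='a': k: 2→0; π[4]=0 (border '')
j=5 s[j]='a': π[5]=0 (border '')
j=6 s[j]='b': π[6]=1 (border 'b')
j=7 s[j]='a': π[7]=2 (border 'ba')
j=8 s[j]='b': π[8]=3 (border 'bab')
j=9 s[j]='b': k: 3→1→0; π[9]=1 (border 'b')
j=10 s[j]='b': k: 1→0; π[10]=1 (border 'b')
j=11 s[j]='a': π[11]=2 (border 'ba')
j=12 s[j]='a': k: 2→0; π[12]=0 (border '')
j=13 s[j]='a': π[13]=0 (border '')
j=14 s[j]='a': π[14]=0 (border '')
j=15 s[j]='a': π[15]=0 (border '')
j=16 s[j]='b': π[16]=1 (border 'b')
j=17 s[j]='a': π[17]=2 (border 'ba')
j=18 s[j]='a': k: 2→0; π[18]=0 (border '')
j=19 s[j]='a': π[19]=0 (border '')
j=20 s[j]='a': π[20]=0 (border '')
j=21 s[j]='a': π[21]=0 (border '')
j=22 s[j]='a': π[22]=0 (border '')
j=23 s[j]='a': π[23]=0 (border '')
j=24 s[j]='b': π[24]=1 (border 'b')
j=25 s[j]='b': k: 1→0; π[25]=1 (border 'b')
j=26 s[j]='a': π[26]=2 (border 'ba')
j=27 s[j]='a': k: 2→0; π[27]=0 (border '')
j=28 s[j]='b': π[28]=1 (border 'b')
j=29 s[j]='a': π[29]=2 (border 'ba')

[0, 0, 1, 2, 0, 0, 1, 2, 3, 1, 1, 2, 0, 0, 0, 0, 1, 2, 0, 0, 0, 0, 0, 0, 1, 1, 2, 0, 1, 2]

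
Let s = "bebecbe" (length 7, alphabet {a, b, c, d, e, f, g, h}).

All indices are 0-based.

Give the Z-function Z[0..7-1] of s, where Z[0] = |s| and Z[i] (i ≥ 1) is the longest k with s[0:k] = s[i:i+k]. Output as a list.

[7, 0, 2, 0, 0, 2, 0]

Z[0]=7
i=1: outside box; Z[1]=0
i=2: outside box; Z[2]=2 extend→box=[2,4)
i=3: min(r-i=1, Z[1]=0)=0; Z[3]=0
i=4: outside box; Z[4]=0
i=5: outside box; Z[5]=2 extend→box=[5,7)
i=6: min(r-i=1, Z[1]=0)=0; Z[6]=0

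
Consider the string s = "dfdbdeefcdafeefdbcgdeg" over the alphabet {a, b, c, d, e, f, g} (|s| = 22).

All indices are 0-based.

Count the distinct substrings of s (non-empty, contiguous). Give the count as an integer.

231

rank→(start, suffix):
  0 → (10, 'afeefdbcgdeg')
  1 → (16, 'bcgdeg')
  2 → (3, 'bdeefcdafeefdbcgdeg')
  3 → (8, 'cdafeefdbcgdeg')
  4 → (17, 'cgdeg')
  5 → (9, 'dafeefdbcgdeg')
  6 → (15, 'dbcgdeg')
  7 → (2, 'dbdeefcdafeefdbcgdeg')
  8 → (4, 'deefcdafeefdbcgdeg')
  9 → (19, 'deg')
  10 → (0, 'dfdbdeefcdafeefdbcgdeg')
  11 → (5, 'eefcdafeefdbcgdeg')
  12 → (12, 'eefdbcgdeg')
  13 → (6, 'efcdafeefdbcgdeg')
  14 → (13, 'efdbcgdeg')
  15 → (20, 'eg')
  16 → (7, 'fcdafeefdbcgdeg')
  17 → (14, 'fdbcgdeg')
  18 → (1, 'fdbdeefcdafeefdbcgdeg')
  19 → (11, 'feefdbcgdeg')
  20 → (21, 'g')
  21 → (18, 'gdeg')

SA = [10, 16, 3, 8, 17, 9, 15, 2, 4, 19, 0, 5, 12, 6, 13, 20, 7, 14, 1, 11, 21, 18]
i: (SA[i-1],SA[i]) lcp shared
  1: (10,16) 0 ''
  2: (16,3) 1 'b'
  3: (3,8) 0 ''
  4: (8,17) 1 'c'
  5: (17,9) 0 ''
  6: (9,15) 1 'd'
  7: (15,2) 2 'db'
  8: (2,4) 1 'd'
  9: (4,19) 2 'de'
  10: (19,0) 1 'd'
  11: (0,5) 0 ''
  12: (5,12) 3 'eef'
  13: (12,6) 1 'e'
  14: (6,13) 2 'ef'
  15: (13,20) 1 'e'
  16: (20,7) 0 ''
  17: (7,14) 1 'f'
  18: (14,1) 3 'fdb'
  19: (1,11) 1 'f'
  20: (11,21) 0 ''
  21: (21,18) 1 'g'

n(n+1)/2 = 22·23/2 = 253
Σ LCP = 0 + 0 + 1 + 0 + 1 + 0 + 1 + 2 + 1 + 2 + 1 + 0 + 3 + 1 + 2 + 1 + 0 + 1 + 3 + 1 + 0 + 1 = 22
distinct = 253 − 22 = 231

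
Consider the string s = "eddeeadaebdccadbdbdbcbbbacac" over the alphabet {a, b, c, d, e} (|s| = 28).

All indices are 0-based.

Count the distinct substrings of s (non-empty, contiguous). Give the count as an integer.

372

rank | idx | suffix
   0 |  26 | ac
   1 |  24 | acac
   2 |   5 | adaebdccadbdbdbcbbbacac
   3 |  13 | adbdbdbcbbbacac
   4 |   7 | aebdccadbdbdbcbbbacac
   5 |  23 | bacac
   6 |  22 | bbacac
   7 |  21 | bbbacac
   8 |  19 | bcbbbacac
   9 |  17 | bdbcbbbacac
  10 |  15 | bdbdbcbbbacac
  11 |   9 | bdccadbdbdbcbbbacac
  12 |  27 | c
  13 |  25 | cac
  14 |  12 | cadbdbdbcbbbacac
  15 |  20 | cbbbacac
  16 |  11 | ccadbdbdbcbbbacac
  17 |   6 | daebdccadbdbdbcbbbacac
  18 |  18 | dbcbbbacac
  19 |  16 | dbdbcbbbacac
  20 |  14 | dbdbdbcbbbacac
  21 |  10 | dccadbdbdbcbbbacac
  22 |   1 | ddeeadaebdccadbdbdbcbbbacac
  23 |   2 | deeadaebdccadbdbdbcbbbacac
  24 |   4 | eadaebdccadbdbdbcbbbacac
  25 |   8 | ebdccadbdbdbcbbbacac
  26 |   0 | eddeeadaebdccadbdbdbcbbbacac
  27 |   3 | eeadaebdccadbdbdbcbbbacac

SA = [26, 24, 5, 13, 7, 23, 22, 21, 19, 17, 15, 9, 27, 25, 12, 20, 11, 6, 18, 16, 14, 10, 1, 2, 4, 8, 0, 3]
[i] adj suffixes → lcp
  [1] 26/24 → 2 ('ac')
  [2] 24/5 → 1 ('a')
  [3] 5/13 → 2 ('ad')
  [4] 13/7 → 1 ('a')
  [5] 7/23 → 0 ('')
  [6] 23/22 → 1 ('b')
  [7] 22/21 → 2 ('bb')
  [8] 21/19 → 1 ('b')
  [9] 19/17 → 1 ('b')
  [10] 17/15 → 3 ('bdb')
  [11] 15/9 → 2 ('bd')
  [12] 9/27 → 0 ('')
  [13] 27/25 → 1 ('c')
  [14] 25/12 → 2 ('ca')
  [15] 12/20 → 1 ('c')
  [16] 20/11 → 1 ('c')
  [17] 11/6 → 0 ('')
  [18] 6/18 → 1 ('d')
  [19] 18/16 → 2 ('db')
  [20] 16/14 → 4 ('dbdb')
  [21] 14/10 → 1 ('d')
  [22] 10/1 → 1 ('d')
  [23] 1/2 → 1 ('d')
  [24] 2/4 → 0 ('')
  [25] 4/8 → 1 ('e')
  [26] 8/0 → 1 ('e')
  [27] 0/3 → 1 ('e')

n(n+1)/2 = 28·29/2 = 406
Σ LCP = 0 + 2 + 1 + 2 + 1 + 0 + 1 + 2 + 1 + 1 + 3 + 2 + 0 + 1 + 2 + 1 + 1 + 0 + 1 + 2 + 4 + 1 + 1 + 1 + 0 + 1 + 1 + 1 = 34
distinct = 406 − 34 = 372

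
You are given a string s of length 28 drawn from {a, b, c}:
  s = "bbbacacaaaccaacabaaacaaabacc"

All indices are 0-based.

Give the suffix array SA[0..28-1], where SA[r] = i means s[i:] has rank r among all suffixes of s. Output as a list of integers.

[21, 17, 7, 22, 18, 12, 8, 15, 23, 19, 5, 13, 3, 25, 9, 16, 2, 24, 1, 0, 27, 20, 6, 11, 14, 4, 26, 10]

rank→(start, suffix):
  0 → (21, 'aaabacc')
  1 → (17, 'aaacaaabacc')
  2 → (7, 'aaaccaacabaaacaaabacc')
  3 → (22, 'aabacc')
  4 → (18, 'aacaaabacc')
  5 → (12, 'aacabaaacaaabacc')
  6 → (8, 'aaccaacabaaacaaabacc')
  7 → (15, 'abaaacaaabacc')
  8 → (23, 'abacc')
  9 → (19, 'acaaabacc')
  10 → (5, 'acaaaccaacabaaacaaabacc')
  11 → (13, 'acabaaacaaabacc')
  12 → (3, 'acacaaaccaacabaaacaaabacc')
  13 → (25, 'acc')
  14 → (9, 'accaacabaaacaaabacc')
  15 → (16, 'baaacaaabacc')
  16 → (2, 'bacacaaaccaacabaaacaaabacc')
  17 → (24, 'bacc')
  18 → (1, 'bbacacaaaccaacabaaacaaabacc')
  19 → (0, 'bbbacacaaaccaacabaaacaaabacc')
  20 → (27, 'c')
  21 → (20, 'caaabacc')
  22 → (6, 'caaaccaacabaaacaaabacc')
  23 → (11, 'caacabaaacaaabacc')
  24 → (14, 'cabaaacaaabacc')
  25 → (4, 'cacaaaccaacabaaacaaabacc')
  26 → (26, 'cc')
  27 → (10, 'ccaacabaaacaaabacc')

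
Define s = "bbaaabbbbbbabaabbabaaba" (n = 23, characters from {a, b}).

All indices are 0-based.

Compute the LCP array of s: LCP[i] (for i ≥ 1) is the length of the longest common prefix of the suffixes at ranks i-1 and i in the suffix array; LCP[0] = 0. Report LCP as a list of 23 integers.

sorted suffixes:
  #0 SA[0]=22  'a'
  #1 SA[1]=2  'aaabbbbbbabaabbabaaba'
  #2 SA[2]=19  'aaba'
  #3 SA[3]=13  'aabbabaaba'
  #4 SA[4]=3  'aabbbbbbabaabbabaaba'
  #5 SA[5]=20  'aba'
  #6 SA[6]=17  'abaaba'
  #7 SA[7]=11  'abaabbabaaba'
  #8 SA[8]=14  'abbabaaba'
  #9 SA[9]=4  'abbbbbbabaabbabaaba'
  #10 SA[10]=21  'ba'
  #11 SA[11]=1  'baaabbbbbbabaabbabaaba'
  #12 SA[12]=18  'baaba'
  #13 SA[13]=12  'baabbabaaba'
  #14 SA[14]=16  'babaaba'
  #15 SA[15]=10  'babaabbabaaba'
  #16 SA[16]=0  'bbaaabbbbbbabaabbabaaba'
  #17 SA[17]=15  'bbabaaba'
  #18 SA[18]=9  'bbabaabbabaaba'
  #19 SA[19]=8  'bbbabaabbabaaba'
  #20 SA[20]=7  'bbbbabaabbabaaba'
  #21 SA[21]=6  'bbbbbabaabbabaaba'
  #22 SA[22]=5  'bbbbbbabaabbabaaba'

SA = [22, 2, 19, 13, 3, 20, 17, 11, 14, 4, 21, 1, 18, 12, 16, 10, 0, 15, 9, 8, 7, 6, 5]
[i] adj suffixes → lcp
  [1] 22/2 → 1 ('a')
  [2] 2/19 → 2 ('aa')
  [3] 19/13 → 3 ('aab')
  [4] 13/3 → 4 ('aabb')
  [5] 3/20 → 1 ('a')
  [6] 20/17 → 3 ('aba')
  [7] 17/11 → 5 ('abaab')
  [8] 11/14 → 2 ('ab')
  [9] 14/4 → 3 ('abb')
  [10] 4/21 → 0 ('')
  [11] 21/1 → 2 ('ba')
  [12] 1/18 → 3 ('baa')
  [13] 18/12 → 4 ('baab')
  [14] 12/16 → 2 ('ba')
  [15] 16/10 → 6 ('babaab')
  [16] 10/0 → 1 ('b')
  [17] 0/15 → 3 ('bba')
  [18] 15/9 → 7 ('bbabaab')
  [19] 9/8 → 2 ('bb')
  [20] 8/7 → 3 ('bbb')
  [21] 7/6 → 4 ('bbbb')
  [22] 6/5 → 5 ('bbbbb')

[0, 1, 2, 3, 4, 1, 3, 5, 2, 3, 0, 2, 3, 4, 2, 6, 1, 3, 7, 2, 3, 4, 5]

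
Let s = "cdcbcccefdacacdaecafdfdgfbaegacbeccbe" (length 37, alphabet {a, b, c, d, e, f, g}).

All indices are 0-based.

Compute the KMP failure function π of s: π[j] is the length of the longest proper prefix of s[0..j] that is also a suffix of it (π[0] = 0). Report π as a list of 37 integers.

π[0] = 0
j=1 s[j]='d': π[1]=0 (border '')
j=2 s[j]='c': π[2]=1 (border 'c')
j=3 s[j]='b': k: 1→0; π[3]=0 (border '')
j=4 s[j]='c': π[4]=1 (border 'c')
j=5 s[j]='c': k: 1→0; π[5]=1 (border 'c')
j=6 s[j]='c': k: 1→0; π[6]=1 (border 'c')
j=7 s[j]='e': k: 1→0; π[7]=0 (border '')
j=8 s[j]='f': π[8]=0 (border '')
j=9 s[j]='d': π[9]=0 (border '')
j=10 s[j]='a': π[10]=0 (border '')
j=11 s[j]='c': π[11]=1 (border 'c')
j=12 s[j]='a': k: 1→0; π[12]=0 (border '')
j=13 s[j]='c': π[13]=1 (border 'c')
j=14 s[j]='d': π[14]=2 (border 'cd')
j=15 s[j]='a': k: 2→0; π[15]=0 (border '')
j=16 s[j]='e': π[16]=0 (border '')
j=17 s[j]='c': π[17]=1 (border 'c')
j=18 s[j]='a': k: 1→0; π[18]=0 (border '')
j=19 s[j]='f': π[19]=0 (border '')
j=20 s[j]='d': π[20]=0 (border '')
j=21 s[j]='f': π[21]=0 (border '')
j=22 s[j]='d': π[22]=0 (border '')
j=23 s[j]='g': π[23]=0 (border '')
j=24 s[j]='f': π[24]=0 (border '')
j=25 s[j]='b': π[25]=0 (border '')
j=26 s[j]='a': π[26]=0 (border '')
j=27 s[j]='e': π[27]=0 (border '')
j=28 s[j]='g': π[28]=0 (border '')
j=29 s[j]='a': π[29]=0 (border '')
j=30 s[j]='c': π[30]=1 (border 'c')
j=31 s[j]='b': k: 1→0; π[31]=0 (border '')
j=32 s[j]='e': π[32]=0 (border '')
j=33 s[j]='c': π[33]=1 (border 'c')
j=34 s[j]='c': k: 1→0; π[34]=1 (border 'c')
j=35 s[j]='b': k: 1→0; π[35]=0 (border '')
j=36 s[j]='e': π[36]=0 (border '')

[0, 0, 1, 0, 1, 1, 1, 0, 0, 0, 0, 1, 0, 1, 2, 0, 0, 1, 0, 0, 0, 0, 0, 0, 0, 0, 0, 0, 0, 0, 1, 0, 0, 1, 1, 0, 0]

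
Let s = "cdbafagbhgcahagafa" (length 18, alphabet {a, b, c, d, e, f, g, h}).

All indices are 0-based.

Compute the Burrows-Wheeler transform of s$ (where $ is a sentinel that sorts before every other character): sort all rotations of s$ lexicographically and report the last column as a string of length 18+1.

afgbhfcdgg$caaaahab

rank  rotation             last
    0  $cdbafagbhgcahagafa  a
    1  a$cdbafagbhgcahagaf  f
    2  afa$cdbafagbhgcahag  g
    3  afagbhgcahagafa$cdb  b
    4  agafa$cdbafagbhgcah  h
    5  agbhgcahagafa$cdbaf  f
    6  ahagafa$cdbafagbhgc  c
    7  bafagbhgcahagafa$cd  d
    8  bhgcahagafa$cdbafag  g
    9  cahagafa$cdbafagbhg  g
   10  cdbafagbhgcahagafa$  $
   11  dbafagbhgcahagafa$c  c
   12  fa$cdbafagbhgcahaga  a
   13  fagbhgcahagafa$cdba  a
   14  gafa$cdbafagbhgcaha  a
   15  gbhgcahagafa$cdbafa  a
   16  gcahagafa$cdbafagbh  h
   17  hagafa$cdbafagbhgca  a
   18  hgcahagafa$cdbafagb  b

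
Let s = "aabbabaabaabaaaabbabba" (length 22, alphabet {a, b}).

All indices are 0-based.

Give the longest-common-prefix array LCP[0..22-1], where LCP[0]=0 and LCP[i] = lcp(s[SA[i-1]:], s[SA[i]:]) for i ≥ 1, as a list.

[0, 1, 3, 2, 5, 3, 6, 1, 4, 7, 2, 4, 5, 0, 2, 3, 6, 2, 3, 1, 3, 4]

sorted suffixes:
  #0 SA[0]=21  'a'
  #1 SA[1]=12  'aaaabbabba'
  #2 SA[2]=13  'aaabbabba'
  #3 SA[3]=9  'aabaaaabbabba'
  #4 SA[4]=6  'aabaabaaaabbabba'
  #5 SA[5]=0  'aabbabaabaabaaaabbabba'
  #6 SA[6]=14  'aabbabba'
  #7 SA[7]=10  'abaaaabbabba'
  #8 SA[8]=7  'abaabaaaabbabba'
  #9 SA[9]=4  'abaabaabaaaabbabba'
  #10 SA[10]=18  'abba'
  #11 SA[11]=1  'abbabaabaabaaaabbabba'
  #12 SA[12]=15  'abbabba'
  #13 SA[13]=20  'ba'
  #14 SA[14]=11  'baaaabbabba'
  #15 SA[15]=8  'baabaaaabbabba'
  #16 SA[16]=5  'baabaabaaaabbabba'
  #17 SA[17]=3  'babaabaabaaaabbabba'
  #18 SA[18]=17  'babba'
  #19 SA[19]=19  'bba'
  #20 SA[20]=2  'bbabaabaabaaaabbabba'
  #21 SA[21]=16  'bbabba'

SA = [21, 12, 13, 9, 6, 0, 14, 10, 7, 4, 18, 1, 15, 20, 11, 8, 5, 3, 17, 19, 2, 16]
i: (SA[i-1],SA[i]) lcp shared
  1: (21,12) 1 'a'
  2: (12,13) 3 'aaa'
  3: (13,9) 2 'aa'
  4: (9,6) 5 'aabaa'
  5: (6,0) 3 'aab'
  6: (0,14) 6 'aabbab'
  7: (14,10) 1 'a'
  8: (10,7) 4 'abaa'
  9: (7,4) 7 'abaabaa'
  10: (4,18) 2 'ab'
  11: (18,1) 4 'abba'
  12: (1,15) 5 'abbab'
  13: (15,20) 0 ''
  14: (20,11) 2 'ba'
  15: (11,8) 3 'baa'
  16: (8,5) 6 'baabaa'
  17: (5,3) 2 'ba'
  18: (3,17) 3 'bab'
  19: (17,19) 1 'b'
  20: (19,2) 3 'bba'
  21: (2,16) 4 'bbab'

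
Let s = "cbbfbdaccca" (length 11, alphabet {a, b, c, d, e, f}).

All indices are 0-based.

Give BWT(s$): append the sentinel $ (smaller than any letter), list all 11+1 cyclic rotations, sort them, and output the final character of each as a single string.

rank  rotation      last
    0  $cbbfbdaccca  a
    1  a$cbbfbdaccc  c
    2  accca$cbbfbd  d
    3  bbfbdaccca$c  c
    4  bdaccca$cbbf  f
    5  bfbdaccca$cb  b
    6  ca$cbbfbdacc  c
    7  cbbfbdaccca$  $
    8  cca$cbbfbdac  c
    9  ccca$cbbfbda  a
   10  daccca$cbbfb  b
   11  fbdaccca$cbb  b

acdcfbc$cabb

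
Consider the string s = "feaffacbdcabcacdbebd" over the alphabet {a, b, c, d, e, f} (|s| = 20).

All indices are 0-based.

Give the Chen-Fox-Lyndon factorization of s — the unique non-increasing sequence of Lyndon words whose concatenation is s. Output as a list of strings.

emit factor 1: 'f' (i=0, period=1)
emit factor 2: 'e' (i=1, period=1)
emit factor 3: 'aff' (i=2, period=3)
emit factor 4: 'acbdc' (i=5, period=5)
emit factor 5: 'abcacdbebd' (i=10, period=10)

["f", "e", "aff", "acbdc", "abcacdbebd"]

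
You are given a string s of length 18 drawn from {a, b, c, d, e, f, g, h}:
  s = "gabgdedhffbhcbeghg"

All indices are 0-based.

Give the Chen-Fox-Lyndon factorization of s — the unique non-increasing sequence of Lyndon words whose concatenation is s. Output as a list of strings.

emit factor 1: 'g' (i=0, period=1)
emit factor 2: 'abgdedhffbhcbeghg' (i=1, period=17)

["g", "abgdedhffbhcbeghg"]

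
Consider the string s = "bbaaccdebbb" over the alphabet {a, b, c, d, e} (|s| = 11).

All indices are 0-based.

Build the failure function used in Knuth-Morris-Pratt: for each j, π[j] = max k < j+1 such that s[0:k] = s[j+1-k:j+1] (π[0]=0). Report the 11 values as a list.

π[0] = 0
j=1 s[j]='b': π[1]=1 (border 'b')
j=2 s[j]='a': k: 1→0; π[2]=0 (border '')
j=3 s[j]='a': π[3]=0 (border '')
j=4 s[j]='c': π[4]=0 (border '')
j=5 s[j]='c': π[5]=0 (border '')
j=6 s[j]='d': π[6]=0 (border '')
j=7 s[j]='e': π[7]=0 (border '')
j=8 s[j]='b': π[8]=1 (border 'b')
j=9 s[j]='b': π[9]=2 (border 'bb')
j=10 s[j]='b': k: 2→1; π[10]=2 (border 'bb')

[0, 1, 0, 0, 0, 0, 0, 0, 1, 2, 2]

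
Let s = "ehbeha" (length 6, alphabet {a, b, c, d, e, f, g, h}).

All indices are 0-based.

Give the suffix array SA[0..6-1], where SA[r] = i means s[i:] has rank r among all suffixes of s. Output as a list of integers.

sorted suffixes:
  #0 SA[0]=5  'a'
  #1 SA[1]=2  'beha'
  #2 SA[2]=3  'eha'
  #3 SA[3]=0  'ehbeha'
  #4 SA[4]=4  'ha'
  #5 SA[5]=1  'hbeha'

[5, 2, 3, 0, 4, 1]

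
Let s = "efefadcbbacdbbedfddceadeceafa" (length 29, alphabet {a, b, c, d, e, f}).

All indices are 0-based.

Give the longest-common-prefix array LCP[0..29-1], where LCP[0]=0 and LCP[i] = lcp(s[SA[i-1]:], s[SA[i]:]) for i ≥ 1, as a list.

rank | idx | suffix
   0 |  28 | a
   1 |   9 | acdbbedfddceadeceafa
   2 |   4 | adcbbacdbbedfddceadeceafa
   3 |  21 | adeceafa
   4 |  26 | afa
   5 |   8 | bacdbbedfddceadeceafa
   6 |   7 | bbacdbbedfddceadeceafa
   7 |  12 | bbedfddceadeceafa
   8 |  13 | bedfddceadeceafa
   9 |   6 | cbbacdbbedfddceadeceafa
  10 |  10 | cdbbedfddceadeceafa
  11 |  19 | ceadeceafa
  12 |  24 | ceafa
  13 |  11 | dbbedfddceadeceafa
  14 |   5 | dcbbacdbbedfddceadeceafa
  15 |  18 | dceadeceafa
  16 |  17 | ddceadeceafa
  17 |  22 | deceafa
  18 |  15 | dfddceadeceafa
  19 |  20 | eadeceafa
  20 |  25 | eafa
  21 |  23 | eceafa
  22 |  14 | edfddceadeceafa
  23 |   2 | efadcbbacdbbedfddceadeceafa
  24 |   0 | efefadcbbacdbbedfddceadeceafa
  25 |  27 | fa
  26 |   3 | fadcbbacdbbedfddceadeceafa
  27 |  16 | fddceadeceafa
  28 |   1 | fefadcbbacdbbedfddceadeceafa

SA = [28, 9, 4, 21, 26, 8, 7, 12, 13, 6, 10, 19, 24, 11, 5, 18, 17, 22, 15, 20, 25, 23, 14, 2, 0, 27, 3, 16, 1]
i: (SA[i-1],SA[i]) lcp shared
  1: (28,9) 1 'a'
  2: (9,4) 1 'a'
  3: (4,21) 2 'ad'
  4: (21,26) 1 'a'
  5: (26,8) 0 ''
  6: (8,7) 1 'b'
  7: (7,12) 2 'bb'
  8: (12,13) 1 'b'
  9: (13,6) 0 ''
  10: (6,10) 1 'c'
  11: (10,19) 1 'c'
  12: (19,24) 3 'cea'
  13: (24,11) 0 ''
  14: (11,5) 1 'd'
  15: (5,18) 2 'dc'
  16: (18,17) 1 'd'
  17: (17,22) 1 'd'
  18: (22,15) 1 'd'
  19: (15,20) 0 ''
  20: (20,25) 2 'ea'
  21: (25,23) 1 'e'
  22: (23,14) 1 'e'
  23: (14,2) 1 'e'
  24: (2,0) 2 'ef'
  25: (0,27) 0 ''
  26: (27,3) 2 'fa'
  27: (3,16) 1 'f'
  28: (16,1) 1 'f'

[0, 1, 1, 2, 1, 0, 1, 2, 1, 0, 1, 1, 3, 0, 1, 2, 1, 1, 1, 0, 2, 1, 1, 1, 2, 0, 2, 1, 1]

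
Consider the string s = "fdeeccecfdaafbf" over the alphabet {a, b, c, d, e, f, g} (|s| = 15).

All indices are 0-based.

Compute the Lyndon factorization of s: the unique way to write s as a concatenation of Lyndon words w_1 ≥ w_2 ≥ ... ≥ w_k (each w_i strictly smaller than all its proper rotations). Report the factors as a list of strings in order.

emit factor 1: 'f' (i=0, period=1)
emit factor 2: 'dee' (i=1, period=3)
emit factor 3: 'ccecfd' (i=4, period=6)
emit factor 4: 'aafbf' (i=10, period=5)

["f", "dee", "ccecfd", "aafbf"]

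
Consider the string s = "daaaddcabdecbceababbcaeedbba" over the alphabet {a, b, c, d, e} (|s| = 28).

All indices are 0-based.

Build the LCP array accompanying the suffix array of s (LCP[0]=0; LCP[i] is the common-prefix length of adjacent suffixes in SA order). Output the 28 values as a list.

[0, 1, 2, 1, 2, 2, 1, 1, 0, 2, 1, 2, 1, 2, 1, 0, 2, 1, 1, 0, 1, 1, 1, 1, 0, 1, 1, 1]

rank | idx | suffix
   0 |  27 | a
   1 |   1 | aaaddcabdecbceababbcaeedbba
   2 |   2 | aaddcabdecbceababbcaeedbba
   3 |  15 | ababbcaeedbba
   4 |  17 | abbcaeedbba
   5 |   7 | abdecbceababbcaeedbba
   6 |   3 | addcabdecbceababbcaeedbba
   7 |  21 | aeedbba
   8 |  26 | ba
   9 |  16 | babbcaeedbba
  10 |  25 | bba
  11 |  18 | bbcaeedbba
  12 |  19 | bcaeedbba
  13 |  12 | bceababbcaeedbba
  14 |   8 | bdecbceababbcaeedbba
  15 |   6 | cabdecbceababbcaeedbba
  16 |  20 | caeedbba
  17 |  11 | cbceababbcaeedbba
  18 |  13 | ceababbcaeedbba
  19 |   0 | daaaddcabdecbceababbcaeedbba
  20 |  24 | dbba
  21 |   5 | dcabdecbceababbcaeedbba
  22 |   4 | ddcabdecbceababbcaeedbba
  23 |   9 | decbceababbcaeedbba
  24 |  14 | eababbcaeedbba
  25 |  10 | ecbceababbcaeedbba
  26 |  23 | edbba
  27 |  22 | eedbba

SA = [27, 1, 2, 15, 17, 7, 3, 21, 26, 16, 25, 18, 19, 12, 8, 6, 20, 11, 13, 0, 24, 5, 4, 9, 14, 10, 23, 22]
[i] adj suffixes → lcp
  [1] 27/1 → 1 ('a')
  [2] 1/2 → 2 ('aa')
  [3] 2/15 → 1 ('a')
  [4] 15/17 → 2 ('ab')
  [5] 17/7 → 2 ('ab')
  [6] 7/3 → 1 ('a')
  [7] 3/21 → 1 ('a')
  [8] 21/26 → 0 ('')
  [9] 26/16 → 2 ('ba')
  [10] 16/25 → 1 ('b')
  [11] 25/18 → 2 ('bb')
  [12] 18/19 → 1 ('b')
  [13] 19/12 → 2 ('bc')
  [14] 12/8 → 1 ('b')
  [15] 8/6 → 0 ('')
  [16] 6/20 → 2 ('ca')
  [17] 20/11 → 1 ('c')
  [18] 11/13 → 1 ('c')
  [19] 13/0 → 0 ('')
  [20] 0/24 → 1 ('d')
  [21] 24/5 → 1 ('d')
  [22] 5/4 → 1 ('d')
  [23] 4/9 → 1 ('d')
  [24] 9/14 → 0 ('')
  [25] 14/10 → 1 ('e')
  [26] 10/23 → 1 ('e')
  [27] 23/22 → 1 ('e')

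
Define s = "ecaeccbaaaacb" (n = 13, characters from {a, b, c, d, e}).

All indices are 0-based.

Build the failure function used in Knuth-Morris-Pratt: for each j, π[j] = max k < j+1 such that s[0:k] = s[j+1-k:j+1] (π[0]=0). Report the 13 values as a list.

[0, 0, 0, 1, 2, 0, 0, 0, 0, 0, 0, 0, 0]

π[0] = 0
j=1 s[j]='c': π[1]=0 (border '')
j=2 s[j]='a': π[2]=0 (border '')
j=3 s[j]='e': π[3]=1 (border 'e')
j=4 s[j]='c': π[4]=2 (border 'ec')
j=5 s[j]='c': k: 2→0; π[5]=0 (border '')
j=6 s[j]='b': π[6]=0 (border '')
j=7 s[j]='a': π[7]=0 (border '')
j=8 s[j]='a': π[8]=0 (border '')
j=9 s[j]='a': π[9]=0 (border '')
j=10 s[j]='a': π[10]=0 (border '')
j=11 s[j]='c': π[11]=0 (border '')
j=12 s[j]='b': π[12]=0 (border '')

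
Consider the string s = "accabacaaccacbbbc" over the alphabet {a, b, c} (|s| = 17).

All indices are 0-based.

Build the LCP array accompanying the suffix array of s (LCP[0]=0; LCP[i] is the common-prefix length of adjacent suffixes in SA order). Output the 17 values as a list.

sorted suffixes:
  #0 SA[0]=7  'aaccacbbbc'
  #1 SA[1]=3  'abacaaccacbbbc'
  #2 SA[2]=5  'acaaccacbbbc'
  #3 SA[3]=11  'acbbbc'
  #4 SA[4]=0  'accabacaaccacbbbc'
  #5 SA[5]=8  'accacbbbc'
  #6 SA[6]=4  'bacaaccacbbbc'
  #7 SA[7]=13  'bbbc'
  #8 SA[8]=14  'bbc'
  #9 SA[9]=15  'bc'
  #10 SA[10]=16  'c'
  #11 SA[11]=6  'caaccacbbbc'
  #12 SA[12]=2  'cabacaaccacbbbc'
  #13 SA[13]=10  'cacbbbc'
  #14 SA[14]=12  'cbbbc'
  #15 SA[15]=1  'ccabacaaccacbbbc'
  #16 SA[16]=9  'ccacbbbc'

SA = [7, 3, 5, 11, 0, 8, 4, 13, 14, 15, 16, 6, 2, 10, 12, 1, 9]
[i] adj suffixes → lcp
  [1] 7/3 → 1 ('a')
  [2] 3/5 → 1 ('a')
  [3] 5/11 → 2 ('ac')
  [4] 11/0 → 2 ('ac')
  [5] 0/8 → 4 ('acca')
  [6] 8/4 → 0 ('')
  [7] 4/13 → 1 ('b')
  [8] 13/14 → 2 ('bb')
  [9] 14/15 → 1 ('b')
  [10] 15/16 → 0 ('')
  [11] 16/6 → 1 ('c')
  [12] 6/2 → 2 ('ca')
  [13] 2/10 → 2 ('ca')
  [14] 10/12 → 1 ('c')
  [15] 12/1 → 1 ('c')
  [16] 1/9 → 3 ('cca')

[0, 1, 1, 2, 2, 4, 0, 1, 2, 1, 0, 1, 2, 2, 1, 1, 3]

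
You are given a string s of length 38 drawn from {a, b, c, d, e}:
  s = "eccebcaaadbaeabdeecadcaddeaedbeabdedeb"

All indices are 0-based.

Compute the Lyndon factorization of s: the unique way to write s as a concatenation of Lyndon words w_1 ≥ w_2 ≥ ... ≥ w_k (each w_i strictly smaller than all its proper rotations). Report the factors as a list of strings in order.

["e", "cce", "bc", "aaadbaeabdeecadcaddeaedbeabdedeb"]

emit factor 1: 'e' (i=0, period=1)
emit factor 2: 'cce' (i=1, period=3)
emit factor 3: 'bc' (i=4, period=2)
emit factor 4: 'aaadbaeabdeecadcaddeaedbeabdedeb' (i=6, period=32)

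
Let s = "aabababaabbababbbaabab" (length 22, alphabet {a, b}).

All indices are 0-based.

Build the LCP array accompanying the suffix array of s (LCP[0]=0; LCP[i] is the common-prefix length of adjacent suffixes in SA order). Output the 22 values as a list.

[0, 5, 3, 1, 2, 3, 4, 5, 4, 2, 3, 0, 1, 4, 2, 3, 4, 5, 3, 1, 3, 2]

rank→(start, suffix):
  0 → (17, 'aabab')
  1 → (0, 'aabababaabbababbbaabab')
  2 → (7, 'aabbababbbaabab')
  3 → (20, 'ab')
  4 → (5, 'abaabbababbbaabab')
  5 → (18, 'abab')
  6 → (3, 'ababaabbababbbaabab')
  7 → (1, 'abababaabbababbbaabab')
  8 → (11, 'ababbbaabab')
  9 → (8, 'abbababbbaabab')
  10 → (13, 'abbbaabab')
  11 → (21, 'b')
  12 → (16, 'baabab')
  13 → (6, 'baabbababbbaabab')
  14 → (19, 'bab')
  15 → (4, 'babaabbababbbaabab')
  16 → (2, 'bababaabbababbbaabab')
  17 → (10, 'bababbbaabab')
  18 → (12, 'babbbaabab')
  19 → (15, 'bbaabab')
  20 → (9, 'bbababbbaabab')
  21 → (14, 'bbbaabab')

SA = [17, 0, 7, 20, 5, 18, 3, 1, 11, 8, 13, 21, 16, 6, 19, 4, 2, 10, 12, 15, 9, 14]
[i] adj suffixes → lcp
  [1] 17/0 → 5 ('aabab')
  [2] 0/7 → 3 ('aab')
  [3] 7/20 → 1 ('a')
  [4] 20/5 → 2 ('ab')
  [5] 5/18 → 3 ('aba')
  [6] 18/3 → 4 ('abab')
  [7] 3/1 → 5 ('ababa')
  [8] 1/11 → 4 ('abab')
  [9] 11/8 → 2 ('ab')
  [10] 8/13 → 3 ('abb')
  [11] 13/21 → 0 ('')
  [12] 21/16 → 1 ('b')
  [13] 16/6 → 4 ('baab')
  [14] 6/19 → 2 ('ba')
  [15] 19/4 → 3 ('bab')
  [16] 4/2 → 4 ('baba')
  [17] 2/10 → 5 ('babab')
  [18] 10/12 → 3 ('bab')
  [19] 12/15 → 1 ('b')
  [20] 15/9 → 3 ('bba')
  [21] 9/14 → 2 ('bb')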